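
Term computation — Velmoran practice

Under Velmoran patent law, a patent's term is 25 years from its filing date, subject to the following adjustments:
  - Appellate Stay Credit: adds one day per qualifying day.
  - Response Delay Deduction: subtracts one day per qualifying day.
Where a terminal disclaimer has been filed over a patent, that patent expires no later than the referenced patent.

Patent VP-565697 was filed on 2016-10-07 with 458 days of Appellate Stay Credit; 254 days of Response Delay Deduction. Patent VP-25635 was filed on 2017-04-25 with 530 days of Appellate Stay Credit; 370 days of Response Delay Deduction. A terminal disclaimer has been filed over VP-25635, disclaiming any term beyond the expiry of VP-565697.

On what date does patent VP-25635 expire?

2042-04-29

Natural term of VP-25635:
  Base: filing + 25 years → 25 April 2042.
  Appellate Stay Credit: +530 days → 7 October 2043.
  Response Delay Deduction: −370 days → 2 October 2042.
Expiry of referenced patent VP-565697:
  Base: filing + 25 years → 7 October 2041.
  Appellate Stay Credit: +458 days → 8 January 2043.
  Response Delay Deduction: −254 days → 29 April 2042.
Terminal disclaimer: VP-25635 expires on the earlier of 2 October 2042 and 29 April 2042.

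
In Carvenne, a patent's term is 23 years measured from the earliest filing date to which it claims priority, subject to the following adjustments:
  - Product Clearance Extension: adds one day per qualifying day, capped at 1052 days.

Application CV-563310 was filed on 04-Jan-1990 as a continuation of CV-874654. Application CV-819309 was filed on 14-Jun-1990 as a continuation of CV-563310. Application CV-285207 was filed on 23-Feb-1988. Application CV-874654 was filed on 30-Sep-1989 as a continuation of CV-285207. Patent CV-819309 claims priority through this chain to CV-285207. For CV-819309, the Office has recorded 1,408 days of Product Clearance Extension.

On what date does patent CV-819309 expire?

2014-01-10

Earliest priority filing: 23 February 1988.
Base term: 23 February 1988 + 23 years → 23 February 2011.
Product Clearance Extension: 1408 days claimed exceeds the 1052-day cap, so +1052 days → 10 January 2014.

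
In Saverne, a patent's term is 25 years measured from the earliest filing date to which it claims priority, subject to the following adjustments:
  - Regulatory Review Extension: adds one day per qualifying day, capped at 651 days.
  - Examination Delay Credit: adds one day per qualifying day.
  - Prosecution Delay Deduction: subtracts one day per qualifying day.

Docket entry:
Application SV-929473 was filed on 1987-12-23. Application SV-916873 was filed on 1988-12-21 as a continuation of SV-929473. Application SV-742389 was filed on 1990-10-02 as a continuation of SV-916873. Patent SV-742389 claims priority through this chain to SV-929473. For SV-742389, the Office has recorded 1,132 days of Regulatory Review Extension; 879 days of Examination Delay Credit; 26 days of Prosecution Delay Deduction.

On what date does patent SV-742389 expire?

February 4, 2017

Earliest priority filing: 23 December 1987.
Base term: 23 December 1987 + 25 years → 23 December 2012.
Regulatory Review Extension: 1132 days claimed exceeds the 651-day cap, so +651 days → 5 October 2014.
Examination Delay Credit: +879 days → 2 March 2017.
Prosecution Delay Deduction: −26 days → 4 February 2017.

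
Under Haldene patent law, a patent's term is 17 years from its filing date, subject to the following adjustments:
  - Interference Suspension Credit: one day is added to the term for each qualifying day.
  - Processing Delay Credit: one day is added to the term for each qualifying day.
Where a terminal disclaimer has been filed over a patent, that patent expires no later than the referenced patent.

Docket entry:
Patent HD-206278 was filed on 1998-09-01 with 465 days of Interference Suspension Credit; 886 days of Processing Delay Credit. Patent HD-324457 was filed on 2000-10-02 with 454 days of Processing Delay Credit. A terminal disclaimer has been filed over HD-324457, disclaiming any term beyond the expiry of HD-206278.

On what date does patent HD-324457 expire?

Natural term of HD-324457:
  Base: filing + 17 years → 2 October 2017.
  Processing Delay Credit: +454 days → 30 December 2018.
Expiry of referenced patent HD-206278:
  Base: filing + 17 years → 1 September 2015.
  Interference Suspension Credit: +465 days → 9 December 2016.
  Processing Delay Credit: +886 days → 14 May 2019.
Terminal disclaimer: HD-324457 expires on the earlier of 30 December 2018 and 14 May 2019.

December 30, 2018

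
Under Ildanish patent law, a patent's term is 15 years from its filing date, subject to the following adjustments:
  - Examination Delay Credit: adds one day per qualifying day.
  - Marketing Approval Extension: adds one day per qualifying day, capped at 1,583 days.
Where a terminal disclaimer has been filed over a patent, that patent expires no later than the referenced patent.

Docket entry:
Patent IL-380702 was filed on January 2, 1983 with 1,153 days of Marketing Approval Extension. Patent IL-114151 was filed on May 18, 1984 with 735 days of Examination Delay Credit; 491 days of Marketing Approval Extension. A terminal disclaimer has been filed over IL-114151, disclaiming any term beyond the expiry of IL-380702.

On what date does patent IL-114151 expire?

Natural term of IL-114151:
  Base: filing + 15 years → 18 May 1999.
  Examination Delay Credit: +735 days → 22 May 2001.
  Marketing Approval Extension: 491 days (within the 1583-day cap) → +491 days → 25 September 2002.
Expiry of referenced patent IL-380702:
  Base: filing + 15 years → 2 January 1998.
  Marketing Approval Extension: 1153 days (within the 1583-day cap) → +1153 days → 28 February 2001.
Terminal disclaimer: IL-114151 expires on the earlier of 25 September 2002 and 28 February 2001.

February 28, 2001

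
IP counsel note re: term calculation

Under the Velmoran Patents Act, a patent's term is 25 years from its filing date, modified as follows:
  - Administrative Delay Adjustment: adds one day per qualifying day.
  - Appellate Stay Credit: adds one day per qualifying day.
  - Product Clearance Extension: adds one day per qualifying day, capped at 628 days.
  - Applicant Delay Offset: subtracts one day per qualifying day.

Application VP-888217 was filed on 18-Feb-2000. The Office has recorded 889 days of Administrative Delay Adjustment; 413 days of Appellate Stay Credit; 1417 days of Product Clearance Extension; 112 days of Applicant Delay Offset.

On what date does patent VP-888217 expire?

February 10, 2030

Base term: filing date + 25 years → 18 February 2025.
Administrative Delay Adjustment: +889 days → 27 July 2027.
Appellate Stay Credit: +413 days → 12 September 2028.
Product Clearance Extension: 1417 days claimed exceeds the 628-day cap, so +628 days → 2 June 2030.
Applicant Delay Offset: −112 days → 10 February 2030.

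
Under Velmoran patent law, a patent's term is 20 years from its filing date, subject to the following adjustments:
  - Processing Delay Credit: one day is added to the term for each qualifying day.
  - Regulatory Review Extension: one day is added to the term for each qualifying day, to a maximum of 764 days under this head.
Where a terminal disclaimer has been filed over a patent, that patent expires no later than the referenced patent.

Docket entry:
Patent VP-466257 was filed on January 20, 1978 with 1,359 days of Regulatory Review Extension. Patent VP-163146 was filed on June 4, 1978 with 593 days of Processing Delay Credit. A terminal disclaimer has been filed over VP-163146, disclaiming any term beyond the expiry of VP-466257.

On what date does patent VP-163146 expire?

Natural term of VP-163146:
  Base: filing + 20 years → 4 June 1998.
  Processing Delay Credit: +593 days → 18 January 2000.
Expiry of referenced patent VP-466257:
  Base: filing + 20 years → 20 January 1998.
  Regulatory Review Extension: 1359 days claimed exceeds the 764-day cap, so +764 days → 23 February 2000.
Terminal disclaimer: VP-163146 expires on the earlier of 18 January 2000 and 23 February 2000.

January 18, 2000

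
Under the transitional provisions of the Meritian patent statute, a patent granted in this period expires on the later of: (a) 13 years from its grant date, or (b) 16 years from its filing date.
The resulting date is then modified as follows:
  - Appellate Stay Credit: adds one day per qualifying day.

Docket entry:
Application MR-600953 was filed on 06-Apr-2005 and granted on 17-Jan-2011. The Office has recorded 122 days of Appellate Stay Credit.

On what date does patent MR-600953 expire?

2024-05-18

(a) grant + 13 years → 17 January 2024.
(b) filing + 16 years → 6 April 2021.
Later of the two: 17 January 2024.
Appellate Stay Credit: +122 days → 18 May 2024.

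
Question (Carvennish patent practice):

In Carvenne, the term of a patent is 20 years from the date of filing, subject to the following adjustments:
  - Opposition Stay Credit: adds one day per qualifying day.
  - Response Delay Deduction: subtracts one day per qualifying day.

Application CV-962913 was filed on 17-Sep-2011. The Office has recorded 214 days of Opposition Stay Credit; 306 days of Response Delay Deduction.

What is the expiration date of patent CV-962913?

Base term: filing date + 20 years → 17 September 2031.
Opposition Stay Credit: +214 days → 18 April 2032.
Response Delay Deduction: −306 days → 17 June 2031.

2031-06-17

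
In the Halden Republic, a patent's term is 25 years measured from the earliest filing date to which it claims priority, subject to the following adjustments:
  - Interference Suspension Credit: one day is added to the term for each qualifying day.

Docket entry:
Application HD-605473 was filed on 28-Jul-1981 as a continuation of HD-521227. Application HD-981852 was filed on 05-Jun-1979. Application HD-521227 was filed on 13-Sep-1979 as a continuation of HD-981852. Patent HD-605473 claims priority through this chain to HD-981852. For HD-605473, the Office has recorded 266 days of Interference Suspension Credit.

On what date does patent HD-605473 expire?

February 26, 2005

Earliest priority filing: 5 June 1979.
Base term: 5 June 1979 + 25 years → 5 June 2004.
Interference Suspension Credit: +266 days → 26 February 2005.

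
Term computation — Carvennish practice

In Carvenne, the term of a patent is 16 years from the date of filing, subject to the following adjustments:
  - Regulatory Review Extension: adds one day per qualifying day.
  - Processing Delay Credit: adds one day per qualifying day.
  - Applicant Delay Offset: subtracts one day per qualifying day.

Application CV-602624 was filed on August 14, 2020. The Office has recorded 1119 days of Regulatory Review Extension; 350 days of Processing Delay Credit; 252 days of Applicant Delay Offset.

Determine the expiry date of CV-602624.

2039-12-14

Base term: filing date + 16 years → 14 August 2036.
Regulatory Review Extension: +1119 days → 7 September 2039.
Processing Delay Credit: +350 days → 22 August 2040.
Applicant Delay Offset: −252 days → 14 December 2039.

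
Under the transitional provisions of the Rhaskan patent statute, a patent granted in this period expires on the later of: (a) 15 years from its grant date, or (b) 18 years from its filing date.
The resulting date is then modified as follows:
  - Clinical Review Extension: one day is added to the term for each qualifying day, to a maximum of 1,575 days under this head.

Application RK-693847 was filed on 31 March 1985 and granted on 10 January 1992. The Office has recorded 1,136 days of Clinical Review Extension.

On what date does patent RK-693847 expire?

(a) grant + 15 years → 10 January 2007.
(b) filing + 18 years → 31 March 2003.
Later of the two: 10 January 2007.
Clinical Review Extension: 1136 days (within the 1575-day cap) → +1136 days → 19 February 2010.

February 19, 2010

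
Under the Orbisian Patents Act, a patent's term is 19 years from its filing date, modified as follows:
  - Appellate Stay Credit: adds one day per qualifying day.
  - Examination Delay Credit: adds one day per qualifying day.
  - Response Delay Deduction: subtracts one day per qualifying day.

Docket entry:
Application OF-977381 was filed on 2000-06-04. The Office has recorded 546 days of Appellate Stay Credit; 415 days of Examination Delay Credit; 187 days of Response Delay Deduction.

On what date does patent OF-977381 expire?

2021-07-17

Base term: filing date + 19 years → 4 June 2019.
Appellate Stay Credit: +546 days → 1 December 2020.
Examination Delay Credit: +415 days → 20 January 2022.
Response Delay Deduction: −187 days → 17 July 2021.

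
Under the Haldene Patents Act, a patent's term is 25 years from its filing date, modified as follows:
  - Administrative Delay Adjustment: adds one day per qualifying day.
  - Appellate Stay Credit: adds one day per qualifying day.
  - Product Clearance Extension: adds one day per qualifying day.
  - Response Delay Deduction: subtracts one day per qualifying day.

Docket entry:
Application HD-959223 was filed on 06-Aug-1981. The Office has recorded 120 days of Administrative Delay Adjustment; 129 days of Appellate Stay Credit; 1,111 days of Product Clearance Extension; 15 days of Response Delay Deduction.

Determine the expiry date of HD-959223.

April 12, 2010

Base term: filing date + 25 years → 6 August 2006.
Administrative Delay Adjustment: +120 days → 4 December 2006.
Appellate Stay Credit: +129 days → 12 April 2007.
Product Clearance Extension: +1111 days → 27 April 2010.
Response Delay Deduction: −15 days → 12 April 2010.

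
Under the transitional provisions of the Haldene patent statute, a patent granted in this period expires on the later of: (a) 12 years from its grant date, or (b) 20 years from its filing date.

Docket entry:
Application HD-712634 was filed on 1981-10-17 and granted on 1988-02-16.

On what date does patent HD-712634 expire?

(a) grant + 12 years → 16 February 2000.
(b) filing + 20 years → 17 October 2001.
Later of the two: 17 October 2001.

2001-10-17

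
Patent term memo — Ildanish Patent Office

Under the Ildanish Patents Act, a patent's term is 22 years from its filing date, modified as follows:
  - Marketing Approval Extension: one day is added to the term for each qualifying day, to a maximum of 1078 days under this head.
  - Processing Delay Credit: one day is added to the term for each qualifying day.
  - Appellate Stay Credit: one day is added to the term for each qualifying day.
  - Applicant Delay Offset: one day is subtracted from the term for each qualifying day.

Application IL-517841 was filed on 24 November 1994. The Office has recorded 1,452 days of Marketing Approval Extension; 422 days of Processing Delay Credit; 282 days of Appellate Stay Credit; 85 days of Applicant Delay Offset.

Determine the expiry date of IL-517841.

Base term: filing date + 22 years → 24 November 2016.
Marketing Approval Extension: 1452 days claimed exceeds the 1078-day cap, so +1078 days → 7 November 2019.
Processing Delay Credit: +422 days → 2 January 2021.
Appellate Stay Credit: +282 days → 11 October 2021.
Applicant Delay Offset: −85 days → 18 July 2021.

2021-07-18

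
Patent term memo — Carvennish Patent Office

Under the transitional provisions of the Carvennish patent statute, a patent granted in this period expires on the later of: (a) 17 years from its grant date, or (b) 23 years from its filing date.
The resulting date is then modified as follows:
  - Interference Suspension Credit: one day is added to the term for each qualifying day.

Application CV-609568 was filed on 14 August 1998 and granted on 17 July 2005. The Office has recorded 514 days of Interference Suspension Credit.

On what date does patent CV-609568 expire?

(a) grant + 17 years → 17 July 2022.
(b) filing + 23 years → 14 August 2021.
Later of the two: 17 July 2022.
Interference Suspension Credit: +514 days → 13 December 2023.

December 13, 2023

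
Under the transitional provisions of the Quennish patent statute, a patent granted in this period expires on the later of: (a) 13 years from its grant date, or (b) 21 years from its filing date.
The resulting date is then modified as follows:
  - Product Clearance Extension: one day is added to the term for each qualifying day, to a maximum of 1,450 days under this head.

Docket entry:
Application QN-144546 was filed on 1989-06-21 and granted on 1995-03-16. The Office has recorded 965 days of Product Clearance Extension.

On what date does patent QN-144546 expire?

(a) grant + 13 years → 16 March 2008.
(b) filing + 21 years → 21 June 2010.
Later of the two: 21 June 2010.
Product Clearance Extension: 965 days (within the 1450-day cap) → +965 days → 10 February 2013.

February 10, 2013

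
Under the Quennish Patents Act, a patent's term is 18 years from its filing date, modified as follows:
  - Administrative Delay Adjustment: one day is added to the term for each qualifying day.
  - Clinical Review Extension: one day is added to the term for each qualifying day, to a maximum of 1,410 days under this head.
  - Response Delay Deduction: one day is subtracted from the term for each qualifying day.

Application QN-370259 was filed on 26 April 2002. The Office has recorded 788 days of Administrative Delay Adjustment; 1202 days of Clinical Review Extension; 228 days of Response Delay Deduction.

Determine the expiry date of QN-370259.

Base term: filing date + 18 years → 26 April 2020.
Administrative Delay Adjustment: +788 days → 23 June 2022.
Clinical Review Extension: 1202 days (within the 1410-day cap) → +1202 days → 7 October 2025.
Response Delay Deduction: −228 days → 21 February 2025.

February 21, 2025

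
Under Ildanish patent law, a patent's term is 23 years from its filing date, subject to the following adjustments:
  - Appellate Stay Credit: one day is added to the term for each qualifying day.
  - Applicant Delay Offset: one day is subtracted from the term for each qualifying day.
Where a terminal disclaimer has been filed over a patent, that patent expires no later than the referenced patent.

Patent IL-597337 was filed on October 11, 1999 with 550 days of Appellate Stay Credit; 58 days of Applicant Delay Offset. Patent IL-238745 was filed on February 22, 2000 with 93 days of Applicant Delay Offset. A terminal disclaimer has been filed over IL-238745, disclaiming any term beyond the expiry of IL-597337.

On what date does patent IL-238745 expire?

November 21, 2022

Natural term of IL-238745:
  Base: filing + 23 years → 22 February 2023.
  Applicant Delay Offset: −93 days → 21 November 2022.
Expiry of referenced patent IL-597337:
  Base: filing + 23 years → 11 October 2022.
  Appellate Stay Credit: +550 days → 13 April 2024.
  Applicant Delay Offset: −58 days → 15 February 2024.
Terminal disclaimer: IL-238745 expires on the earlier of 21 November 2022 and 15 February 2024.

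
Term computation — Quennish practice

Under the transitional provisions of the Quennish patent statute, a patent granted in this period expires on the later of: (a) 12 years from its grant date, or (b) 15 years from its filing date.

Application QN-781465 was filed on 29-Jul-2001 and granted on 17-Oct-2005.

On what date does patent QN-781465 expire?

2017-10-17

(a) grant + 12 years → 17 October 2017.
(b) filing + 15 years → 29 July 2016.
Later of the two: 17 October 2017.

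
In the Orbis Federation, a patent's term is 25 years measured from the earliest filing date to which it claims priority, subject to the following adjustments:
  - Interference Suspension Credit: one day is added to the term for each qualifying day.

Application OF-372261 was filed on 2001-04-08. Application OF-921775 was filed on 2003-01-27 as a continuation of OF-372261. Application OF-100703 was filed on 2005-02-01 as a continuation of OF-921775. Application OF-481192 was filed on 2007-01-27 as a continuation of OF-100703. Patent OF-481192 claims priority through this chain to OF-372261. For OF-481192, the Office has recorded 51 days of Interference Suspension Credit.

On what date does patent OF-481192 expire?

May 29, 2026

Earliest priority filing: 8 April 2001.
Base term: 8 April 2001 + 25 years → 8 April 2026.
Interference Suspension Credit: +51 days → 29 May 2026.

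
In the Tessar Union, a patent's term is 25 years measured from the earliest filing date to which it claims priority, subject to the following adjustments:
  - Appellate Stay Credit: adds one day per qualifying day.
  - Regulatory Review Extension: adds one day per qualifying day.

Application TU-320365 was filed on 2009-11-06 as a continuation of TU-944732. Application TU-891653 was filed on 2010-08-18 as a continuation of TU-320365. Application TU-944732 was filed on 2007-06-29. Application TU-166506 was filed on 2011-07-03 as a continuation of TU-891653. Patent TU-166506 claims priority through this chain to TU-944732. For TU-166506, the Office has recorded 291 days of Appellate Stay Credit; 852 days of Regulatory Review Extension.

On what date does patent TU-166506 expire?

August 16, 2035

Earliest priority filing: 29 June 2007.
Base term: 29 June 2007 + 25 years → 29 June 2032.
Appellate Stay Credit: +291 days → 16 April 2033.
Regulatory Review Extension: +852 days → 16 August 2035.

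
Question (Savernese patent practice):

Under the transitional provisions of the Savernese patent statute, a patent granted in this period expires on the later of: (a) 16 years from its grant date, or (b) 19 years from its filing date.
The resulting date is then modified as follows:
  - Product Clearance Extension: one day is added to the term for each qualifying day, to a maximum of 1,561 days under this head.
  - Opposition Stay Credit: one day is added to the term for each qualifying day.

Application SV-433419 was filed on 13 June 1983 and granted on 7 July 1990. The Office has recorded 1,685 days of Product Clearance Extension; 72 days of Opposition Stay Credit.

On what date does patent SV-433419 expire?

December 26, 2010

(a) grant + 16 years → 7 July 2006.
(b) filing + 19 years → 13 June 2002.
Later of the two: 7 July 2006.
Product Clearance Extension: 1685 days claimed exceeds the 1561-day cap, so +1561 days → 15 October 2010.
Opposition Stay Credit: +72 days → 26 December 2010.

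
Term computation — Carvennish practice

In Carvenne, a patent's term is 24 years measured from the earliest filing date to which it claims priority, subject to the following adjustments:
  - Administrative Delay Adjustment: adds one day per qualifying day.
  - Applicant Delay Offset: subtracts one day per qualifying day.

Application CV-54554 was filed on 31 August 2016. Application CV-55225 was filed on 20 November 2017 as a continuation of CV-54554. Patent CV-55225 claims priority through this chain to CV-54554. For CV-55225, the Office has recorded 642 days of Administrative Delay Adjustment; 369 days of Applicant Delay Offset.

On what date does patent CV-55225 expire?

May 31, 2041

Earliest priority filing: 31 August 2016.
Base term: 31 August 2016 + 24 years → 31 August 2040.
Administrative Delay Adjustment: +642 days → 4 June 2042.
Applicant Delay Offset: −369 days → 31 May 2041.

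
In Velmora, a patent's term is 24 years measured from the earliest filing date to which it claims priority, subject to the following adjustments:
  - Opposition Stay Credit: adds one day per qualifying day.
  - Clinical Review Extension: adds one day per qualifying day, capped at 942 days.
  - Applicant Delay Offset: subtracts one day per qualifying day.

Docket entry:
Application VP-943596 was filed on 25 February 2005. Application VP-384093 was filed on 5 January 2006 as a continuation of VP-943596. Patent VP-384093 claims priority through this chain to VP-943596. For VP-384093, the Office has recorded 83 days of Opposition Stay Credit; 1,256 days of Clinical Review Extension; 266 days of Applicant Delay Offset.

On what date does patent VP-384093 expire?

2031-03-26

Earliest priority filing: 25 February 2005.
Base term: 25 February 2005 + 24 years → 25 February 2029.
Opposition Stay Credit: +83 days → 19 May 2029.
Clinical Review Extension: 1256 days claimed exceeds the 942-day cap, so +942 days → 17 December 2031.
Applicant Delay Offset: −266 days → 26 March 2031.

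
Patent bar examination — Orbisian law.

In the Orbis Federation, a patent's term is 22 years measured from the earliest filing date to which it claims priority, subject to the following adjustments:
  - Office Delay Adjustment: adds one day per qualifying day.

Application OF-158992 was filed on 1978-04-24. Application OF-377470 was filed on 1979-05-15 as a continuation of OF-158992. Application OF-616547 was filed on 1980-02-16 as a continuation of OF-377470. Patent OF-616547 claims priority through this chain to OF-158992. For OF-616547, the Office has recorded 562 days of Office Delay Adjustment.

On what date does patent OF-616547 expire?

Earliest priority filing: 24 April 1978.
Base term: 24 April 1978 + 22 years → 24 April 2000.
Office Delay Adjustment: +562 days → 7 November 2001.

2001-11-07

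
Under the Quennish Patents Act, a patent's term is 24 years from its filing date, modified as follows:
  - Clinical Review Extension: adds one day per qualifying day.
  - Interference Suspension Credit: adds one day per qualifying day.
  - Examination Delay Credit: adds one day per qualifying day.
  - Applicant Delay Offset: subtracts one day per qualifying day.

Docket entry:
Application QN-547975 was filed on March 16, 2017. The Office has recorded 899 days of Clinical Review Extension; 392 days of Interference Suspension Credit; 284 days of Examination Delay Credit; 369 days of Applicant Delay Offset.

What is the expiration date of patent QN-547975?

Base term: filing date + 24 years → 16 March 2041.
Clinical Review Extension: +899 days → 1 September 2043.
Interference Suspension Credit: +392 days → 27 September 2044.
Examination Delay Credit: +284 days → 8 July 2045.
Applicant Delay Offset: −369 days → 4 July 2044.

2044-07-04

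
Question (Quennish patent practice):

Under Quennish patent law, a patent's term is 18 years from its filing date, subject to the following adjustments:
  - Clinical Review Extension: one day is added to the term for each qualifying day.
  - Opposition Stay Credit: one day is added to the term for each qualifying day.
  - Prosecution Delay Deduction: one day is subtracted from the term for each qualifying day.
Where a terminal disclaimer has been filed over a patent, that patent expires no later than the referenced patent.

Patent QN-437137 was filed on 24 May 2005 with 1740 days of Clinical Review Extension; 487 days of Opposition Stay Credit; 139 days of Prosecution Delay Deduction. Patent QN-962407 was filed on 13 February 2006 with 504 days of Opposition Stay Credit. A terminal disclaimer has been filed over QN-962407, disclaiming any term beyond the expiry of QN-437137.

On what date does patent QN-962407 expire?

July 1, 2025

Natural term of QN-962407:
  Base: filing + 18 years → 13 February 2024.
  Opposition Stay Credit: +504 days → 1 July 2025.
Expiry of referenced patent QN-437137:
  Base: filing + 18 years → 24 May 2023.
  Clinical Review Extension: +1740 days → 27 February 2028.
  Opposition Stay Credit: +487 days → 28 June 2029.
  Prosecution Delay Deduction: −139 days → 9 February 2029.
Terminal disclaimer: QN-962407 expires on the earlier of 1 July 2025 and 9 February 2029.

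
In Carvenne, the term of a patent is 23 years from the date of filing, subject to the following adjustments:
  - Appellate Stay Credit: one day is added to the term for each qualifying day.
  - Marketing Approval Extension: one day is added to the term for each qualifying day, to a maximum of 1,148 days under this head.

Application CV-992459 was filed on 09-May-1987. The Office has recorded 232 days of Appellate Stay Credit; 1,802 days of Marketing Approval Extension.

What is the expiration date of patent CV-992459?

Base term: filing date + 23 years → 9 May 2010.
Appellate Stay Credit: +232 days → 27 December 2010.
Marketing Approval Extension: 1802 days claimed exceeds the 1148-day cap, so +1148 days → 17 February 2014.

February 17, 2014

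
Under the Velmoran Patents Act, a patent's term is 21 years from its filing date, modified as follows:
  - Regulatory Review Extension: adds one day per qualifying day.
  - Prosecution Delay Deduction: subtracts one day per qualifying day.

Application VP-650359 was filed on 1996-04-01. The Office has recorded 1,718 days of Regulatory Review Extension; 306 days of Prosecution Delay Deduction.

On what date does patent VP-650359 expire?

February 11, 2021

Base term: filing date + 21 years → 1 April 2017.
Regulatory Review Extension: +1718 days → 14 December 2021.
Prosecution Delay Deduction: −306 days → 11 February 2021.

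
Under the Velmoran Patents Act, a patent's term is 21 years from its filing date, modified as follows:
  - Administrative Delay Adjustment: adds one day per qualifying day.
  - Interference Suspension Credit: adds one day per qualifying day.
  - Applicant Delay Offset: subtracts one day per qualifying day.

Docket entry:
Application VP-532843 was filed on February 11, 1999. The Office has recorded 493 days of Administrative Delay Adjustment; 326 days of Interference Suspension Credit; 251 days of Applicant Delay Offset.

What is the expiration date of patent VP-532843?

Base term: filing date + 21 years → 11 February 2020.
Administrative Delay Adjustment: +493 days → 18 June 2021.
Interference Suspension Credit: +326 days → 10 May 2022.
Applicant Delay Offset: −251 days → 1 September 2021.

September 1, 2021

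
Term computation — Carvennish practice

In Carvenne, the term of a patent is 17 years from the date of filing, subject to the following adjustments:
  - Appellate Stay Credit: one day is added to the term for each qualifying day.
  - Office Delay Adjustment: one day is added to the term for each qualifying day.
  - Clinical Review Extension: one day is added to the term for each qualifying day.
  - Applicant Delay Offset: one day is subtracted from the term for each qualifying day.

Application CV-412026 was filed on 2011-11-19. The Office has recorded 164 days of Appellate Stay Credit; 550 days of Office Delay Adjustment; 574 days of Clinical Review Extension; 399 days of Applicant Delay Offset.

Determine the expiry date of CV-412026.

April 27, 2031

Base term: filing date + 17 years → 19 November 2028.
Appellate Stay Credit: +164 days → 2 May 2029.
Office Delay Adjustment: +550 days → 3 November 2030.
Clinical Review Extension: +574 days → 30 May 2032.
Applicant Delay Offset: −399 days → 27 April 2031.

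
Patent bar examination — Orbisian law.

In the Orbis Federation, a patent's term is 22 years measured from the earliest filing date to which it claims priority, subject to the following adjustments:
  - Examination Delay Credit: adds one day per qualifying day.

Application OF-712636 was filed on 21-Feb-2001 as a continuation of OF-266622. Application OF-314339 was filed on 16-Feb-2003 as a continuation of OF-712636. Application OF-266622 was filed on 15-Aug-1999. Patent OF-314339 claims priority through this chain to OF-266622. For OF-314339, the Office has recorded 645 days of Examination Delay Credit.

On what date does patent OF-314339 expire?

May 22, 2023

Earliest priority filing: 15 August 1999.
Base term: 15 August 1999 + 22 years → 15 August 2021.
Examination Delay Credit: +645 days → 22 May 2023.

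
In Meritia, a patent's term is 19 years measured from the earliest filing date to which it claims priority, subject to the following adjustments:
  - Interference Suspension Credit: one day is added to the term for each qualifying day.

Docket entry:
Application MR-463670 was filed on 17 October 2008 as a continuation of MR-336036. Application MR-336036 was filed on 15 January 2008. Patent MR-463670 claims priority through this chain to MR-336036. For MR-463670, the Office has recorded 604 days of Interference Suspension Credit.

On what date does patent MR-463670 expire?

Earliest priority filing: 15 January 2008.
Base term: 15 January 2008 + 19 years → 15 January 2027.
Interference Suspension Credit: +604 days → 10 September 2028.

2028-09-10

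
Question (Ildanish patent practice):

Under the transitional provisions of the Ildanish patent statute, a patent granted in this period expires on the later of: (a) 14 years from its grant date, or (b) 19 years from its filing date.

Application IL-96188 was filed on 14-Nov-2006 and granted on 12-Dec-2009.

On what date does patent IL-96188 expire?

(a) grant + 14 years → 12 December 2023.
(b) filing + 19 years → 14 November 2025.
Later of the two: 14 November 2025.

2025-11-14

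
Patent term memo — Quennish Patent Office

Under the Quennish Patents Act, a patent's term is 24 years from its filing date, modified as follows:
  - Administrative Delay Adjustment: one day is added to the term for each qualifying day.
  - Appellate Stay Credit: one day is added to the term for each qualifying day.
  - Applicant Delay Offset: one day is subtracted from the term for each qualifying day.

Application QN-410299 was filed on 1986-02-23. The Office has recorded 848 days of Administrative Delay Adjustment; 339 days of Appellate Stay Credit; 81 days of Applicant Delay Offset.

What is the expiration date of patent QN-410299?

Base term: filing date + 24 years → 23 February 2010.
Administrative Delay Adjustment: +848 days → 20 June 2012.
Appellate Stay Credit: +339 days → 25 May 2013.
Applicant Delay Offset: −81 days → 5 March 2013.

2013-03-05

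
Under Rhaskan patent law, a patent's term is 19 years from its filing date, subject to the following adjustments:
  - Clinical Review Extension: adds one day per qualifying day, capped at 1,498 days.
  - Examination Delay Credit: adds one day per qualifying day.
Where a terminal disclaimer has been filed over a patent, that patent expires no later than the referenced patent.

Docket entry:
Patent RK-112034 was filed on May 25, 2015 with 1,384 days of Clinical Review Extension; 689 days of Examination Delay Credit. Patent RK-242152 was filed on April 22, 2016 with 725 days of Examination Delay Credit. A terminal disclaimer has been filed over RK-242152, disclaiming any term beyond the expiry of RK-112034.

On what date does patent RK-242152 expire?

Natural term of RK-242152:
  Base: filing + 19 years → 22 April 2035.
  Examination Delay Credit: +725 days → 16 April 2037.
Expiry of referenced patent RK-112034:
  Base: filing + 19 years → 25 May 2034.
  Clinical Review Extension: 1384 days (within the 1498-day cap) → +1384 days → 9 March 2038.
  Examination Delay Credit: +689 days → 27 January 2040.
Terminal disclaimer: RK-242152 expires on the earlier of 16 April 2037 and 27 January 2040.

2037-04-16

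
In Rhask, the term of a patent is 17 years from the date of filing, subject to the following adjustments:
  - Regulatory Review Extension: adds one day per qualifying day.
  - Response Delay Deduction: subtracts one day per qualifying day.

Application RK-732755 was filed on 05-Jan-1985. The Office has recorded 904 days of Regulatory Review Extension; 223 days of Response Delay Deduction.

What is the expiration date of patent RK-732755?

Base term: filing date + 17 years → 5 January 2002.
Regulatory Review Extension: +904 days → 27 June 2004.
Response Delay Deduction: −223 days → 17 November 2003.

2003-11-17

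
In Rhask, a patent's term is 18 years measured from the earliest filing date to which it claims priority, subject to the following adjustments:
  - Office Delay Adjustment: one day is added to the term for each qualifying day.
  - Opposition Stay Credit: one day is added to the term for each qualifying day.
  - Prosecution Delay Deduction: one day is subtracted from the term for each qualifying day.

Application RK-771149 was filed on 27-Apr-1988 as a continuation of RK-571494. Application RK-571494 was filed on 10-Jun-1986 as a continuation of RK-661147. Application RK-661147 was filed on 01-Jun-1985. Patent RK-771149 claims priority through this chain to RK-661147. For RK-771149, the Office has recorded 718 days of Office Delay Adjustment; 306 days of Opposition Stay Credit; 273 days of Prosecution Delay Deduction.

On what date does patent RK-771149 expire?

2005-06-21

Earliest priority filing: 1 June 1985.
Base term: 1 June 1985 + 18 years → 1 June 2003.
Office Delay Adjustment: +718 days → 19 May 2005.
Opposition Stay Credit: +306 days → 21 March 2006.
Prosecution Delay Deduction: −273 days → 21 June 2005.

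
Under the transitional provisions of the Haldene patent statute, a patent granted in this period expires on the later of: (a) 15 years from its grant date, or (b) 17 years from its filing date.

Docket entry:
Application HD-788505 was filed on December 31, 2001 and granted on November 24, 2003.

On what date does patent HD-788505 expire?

(a) grant + 15 years → 24 November 2018.
(b) filing + 17 years → 31 December 2018.
Later of the two: 31 December 2018.

2018-12-31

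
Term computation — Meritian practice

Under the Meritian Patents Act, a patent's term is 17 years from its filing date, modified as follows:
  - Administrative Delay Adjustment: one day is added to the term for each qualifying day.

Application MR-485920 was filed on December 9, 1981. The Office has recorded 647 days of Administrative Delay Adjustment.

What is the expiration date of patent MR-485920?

Base term: filing date + 17 years → 9 December 1998.
Administrative Delay Adjustment: +647 days → 16 September 2000.

September 16, 2000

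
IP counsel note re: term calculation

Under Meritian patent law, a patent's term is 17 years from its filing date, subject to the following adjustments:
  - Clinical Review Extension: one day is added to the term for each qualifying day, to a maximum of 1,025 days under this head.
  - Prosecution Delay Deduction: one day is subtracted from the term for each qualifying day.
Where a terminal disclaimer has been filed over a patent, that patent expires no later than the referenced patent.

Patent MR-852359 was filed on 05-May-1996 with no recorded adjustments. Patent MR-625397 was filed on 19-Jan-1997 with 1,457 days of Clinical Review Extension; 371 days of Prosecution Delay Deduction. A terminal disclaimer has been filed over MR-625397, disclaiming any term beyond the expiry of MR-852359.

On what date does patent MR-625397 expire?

May 5, 2013

Natural term of MR-625397:
  Base: filing + 17 years → 19 January 2014.
  Clinical Review Extension: 1457 days claimed exceeds the 1025-day cap, so +1025 days → 9 November 2016.
  Prosecution Delay Deduction: −371 days → 4 November 2015.
Expiry of referenced patent MR-852359:
  Base: filing + 17 years → 5 May 2013.
Terminal disclaimer: MR-625397 expires on the earlier of 4 November 2015 and 5 May 2013.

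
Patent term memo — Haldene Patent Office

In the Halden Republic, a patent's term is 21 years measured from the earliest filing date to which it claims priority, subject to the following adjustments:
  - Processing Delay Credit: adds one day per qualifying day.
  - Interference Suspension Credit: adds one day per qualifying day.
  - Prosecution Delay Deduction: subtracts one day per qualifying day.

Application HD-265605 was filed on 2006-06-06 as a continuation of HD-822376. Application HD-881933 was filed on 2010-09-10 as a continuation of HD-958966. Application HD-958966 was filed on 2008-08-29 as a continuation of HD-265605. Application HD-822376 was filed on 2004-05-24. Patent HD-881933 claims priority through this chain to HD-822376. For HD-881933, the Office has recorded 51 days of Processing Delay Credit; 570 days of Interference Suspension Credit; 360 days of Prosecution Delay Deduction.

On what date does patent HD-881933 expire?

2026-02-09

Earliest priority filing: 24 May 2004.
Base term: 24 May 2004 + 21 years → 24 May 2025.
Processing Delay Credit: +51 days → 14 July 2025.
Interference Suspension Credit: +570 days → 4 February 2027.
Prosecution Delay Deduction: −360 days → 9 February 2026.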